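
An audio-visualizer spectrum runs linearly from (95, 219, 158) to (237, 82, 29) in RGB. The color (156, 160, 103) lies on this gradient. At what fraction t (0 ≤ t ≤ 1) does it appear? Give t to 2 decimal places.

Invert the lerp on the R channel (largest span, 142): t = (156 − 95) / (237 − 95) = 61/142 = 0.42958.
Check on G: (160 − 219)/(82 − 219) = 0.4307 ✓

0.43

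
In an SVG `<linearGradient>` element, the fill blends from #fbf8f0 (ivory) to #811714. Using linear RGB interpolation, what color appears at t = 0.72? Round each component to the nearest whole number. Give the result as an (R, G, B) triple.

(163, 86, 82)

#fbf8f0 → (251, 248, 240); #811714 → (129, 23, 20).
R = 251 + 0.72 × (129 − 251) = 251 + 0.72 × -122 = 163.16 → 163
G = 248 + 0.72 × (23 − 248) = 248 + 0.72 × -225 = 86 → 86
B = 240 + 0.72 × (20 − 240) = 240 + 0.72 × -220 = 81.6 → 82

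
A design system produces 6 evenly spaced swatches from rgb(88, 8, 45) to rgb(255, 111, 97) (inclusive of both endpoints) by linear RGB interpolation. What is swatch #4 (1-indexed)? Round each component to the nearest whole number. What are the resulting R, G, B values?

(188, 70, 76)

With 6 swatches and endpoints inclusive, swatch 4 sits at t = (4 − 1)/(6 − 1) = 3/5 ≈ 0.6.
R = 88 + 0.6 × (255 − 88) = 188.2 → 188
G = 8 + 0.6 × (111 − 8) = 69.8 → 70
B = 45 + 0.6 × (97 − 45) = 76.2 → 76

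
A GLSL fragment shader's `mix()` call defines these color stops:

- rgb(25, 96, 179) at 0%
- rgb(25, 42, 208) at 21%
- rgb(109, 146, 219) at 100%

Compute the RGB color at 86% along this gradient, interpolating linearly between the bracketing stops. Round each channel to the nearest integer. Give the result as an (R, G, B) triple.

86% lies between the 21% and 100% stops, so the local fraction is t = (86 − 21)/(100 − 21) = 65/79 ≈ 0.8228.
R = 25 + 0.8228 × (109 − 25) = 94.115 → 94
G = 42 + 0.8228 × (146 − 42) = 127.571 → 128
B = 208 + 0.8228 × (219 − 208) = 217.051 → 217

(94, 128, 217)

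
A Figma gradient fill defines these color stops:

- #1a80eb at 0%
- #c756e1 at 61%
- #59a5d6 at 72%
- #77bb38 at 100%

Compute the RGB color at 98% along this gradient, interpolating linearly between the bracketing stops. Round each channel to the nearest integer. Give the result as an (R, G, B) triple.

98% lies between the 72% and 100% stops, so the local fraction is t = (98 − 72)/(100 − 72) = 26/28 ≈ 0.9286.
#59a5d6 → (89, 165, 214); #77bb38 → (119, 187, 56).
R = 89 + 0.9286 × (119 − 89) = 116.858 → 117
G = 165 + 0.9286 × (187 − 165) = 185.429 → 185
B = 214 + 0.9286 × (56 − 214) = 67.281 → 67

(117, 185, 67)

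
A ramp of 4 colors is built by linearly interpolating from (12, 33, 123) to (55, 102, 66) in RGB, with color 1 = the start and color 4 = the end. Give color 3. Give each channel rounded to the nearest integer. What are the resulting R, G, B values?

(41, 79, 85)

With 4 swatches and endpoints inclusive, swatch 3 sits at t = (3 − 1)/(4 − 1) = 2/3 ≈ 0.6667.
R = 12 + 0.6667 × (55 − 12) = 40.668 → 41
G = 33 + 0.6667 × (102 − 33) = 79.002 → 79
B = 123 + 0.6667 × (66 − 123) = 84.998 → 85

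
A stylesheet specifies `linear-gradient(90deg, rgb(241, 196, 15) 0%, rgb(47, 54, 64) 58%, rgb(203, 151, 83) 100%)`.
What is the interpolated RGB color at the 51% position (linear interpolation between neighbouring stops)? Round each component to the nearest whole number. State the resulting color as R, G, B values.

51% lies between the 0% and 58% stops, so the local fraction is t = (51 − 0)/(58 − 0) = 51/58 ≈ 0.8793.
R = 241 + 0.8793 × (47 − 241) = 70.416 → 70
G = 196 + 0.8793 × (54 − 196) = 71.139 → 71
B = 15 + 0.8793 × (64 − 15) = 58.086 → 58

(70, 71, 58)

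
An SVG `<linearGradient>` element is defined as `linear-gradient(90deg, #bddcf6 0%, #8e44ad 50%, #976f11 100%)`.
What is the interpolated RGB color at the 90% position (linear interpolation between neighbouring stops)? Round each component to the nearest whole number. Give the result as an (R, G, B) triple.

90% lies between the 50% and 100% stops, so the local fraction is t = (90 − 50)/(100 − 50) = 40/50 ≈ 0.8.
#8e44ad → (142, 68, 173); #976f11 → (151, 111, 17).
R = 142 + 0.8 × (151 − 142) = 149.2 → 149
G = 68 + 0.8 × (111 − 68) = 102.4 → 102
B = 173 + 0.8 × (17 − 173) = 48.2 → 48

(149, 102, 48)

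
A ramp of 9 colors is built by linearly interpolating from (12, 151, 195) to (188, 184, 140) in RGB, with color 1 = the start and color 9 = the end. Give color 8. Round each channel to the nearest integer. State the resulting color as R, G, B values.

(166, 180, 147)

With 9 swatches and endpoints inclusive, swatch 8 sits at t = (8 − 1)/(9 − 1) = 7/8 ≈ 0.875.
R = 12 + 0.875 × (188 − 12) = 166 → 166
G = 151 + 0.875 × (184 − 151) = 179.875 → 180
B = 195 + 0.875 × (140 − 195) = 146.875 → 147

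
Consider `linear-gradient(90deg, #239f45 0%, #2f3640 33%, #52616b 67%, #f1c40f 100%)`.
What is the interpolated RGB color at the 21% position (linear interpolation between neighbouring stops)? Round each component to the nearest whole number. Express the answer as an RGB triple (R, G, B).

(43, 92, 66)

21% lies between the 0% and 33% stops, so the local fraction is t = (21 − 0)/(33 − 0) = 21/33 ≈ 0.6364.
#239f45 → (35, 159, 69); #2f3640 → (47, 54, 64).
R = 35 + 0.6364 × (47 − 35) = 42.637 → 43
G = 159 + 0.6364 × (54 − 159) = 92.178 → 92
B = 69 + 0.6364 × (64 − 69) = 65.818 → 66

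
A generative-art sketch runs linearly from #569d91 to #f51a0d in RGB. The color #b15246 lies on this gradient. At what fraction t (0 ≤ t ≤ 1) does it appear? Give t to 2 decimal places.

0.57

Invert the lerp on the R channel (largest span, 159): t = (177 − 86) / (245 − 86) = 91/159 = 0.57233.
Check on G: (82 − 157)/(26 − 157) = 0.5725 ✓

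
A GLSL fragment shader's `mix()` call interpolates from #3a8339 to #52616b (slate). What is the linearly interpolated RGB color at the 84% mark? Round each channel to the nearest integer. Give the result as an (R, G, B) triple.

#3a8339 → (58, 131, 57); #52616b → (82, 97, 107).
84% corresponds to t = 0.84.
R = 58 + 0.84 × (82 − 58) = 58 + 0.84 × 24 = 78.16 → 78
G = 131 + 0.84 × (97 − 131) = 131 + 0.84 × -34 = 102.44 → 102
B = 57 + 0.84 × (107 − 57) = 57 + 0.84 × 50 = 99 → 99

(78, 102, 99)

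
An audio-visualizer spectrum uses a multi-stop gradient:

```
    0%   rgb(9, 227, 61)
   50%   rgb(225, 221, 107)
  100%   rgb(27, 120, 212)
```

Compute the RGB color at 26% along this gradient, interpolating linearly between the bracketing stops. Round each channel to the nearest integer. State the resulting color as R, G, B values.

(121, 224, 85)

26% lies between the 0% and 50% stops, so the local fraction is t = (26 − 0)/(50 − 0) = 26/50 ≈ 0.52.
R = 9 + 0.52 × (225 − 9) = 121.32 → 121
G = 227 + 0.52 × (221 − 227) = 223.88 → 224
B = 61 + 0.52 × (107 − 61) = 84.92 → 85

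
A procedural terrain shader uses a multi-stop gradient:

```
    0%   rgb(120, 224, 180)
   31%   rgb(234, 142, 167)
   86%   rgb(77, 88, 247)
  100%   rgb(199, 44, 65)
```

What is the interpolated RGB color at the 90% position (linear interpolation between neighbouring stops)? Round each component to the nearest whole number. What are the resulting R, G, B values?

(112, 75, 195)

90% lies between the 86% and 100% stops, so the local fraction is t = (90 − 86)/(100 − 86) = 4/14 ≈ 0.2857.
R = 77 + 0.2857 × (199 − 77) = 111.855 → 112
G = 88 + 0.2857 × (44 − 88) = 75.429 → 75
B = 247 + 0.2857 × (65 − 247) = 195.003 → 195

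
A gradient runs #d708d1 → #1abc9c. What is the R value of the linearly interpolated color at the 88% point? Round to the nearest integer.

R₁ = 215 (from #d708d1), R₂ = 26 (from #1abc9c).
R = 215 + 0.88 × (26 − 215) = 48.68 → 49

49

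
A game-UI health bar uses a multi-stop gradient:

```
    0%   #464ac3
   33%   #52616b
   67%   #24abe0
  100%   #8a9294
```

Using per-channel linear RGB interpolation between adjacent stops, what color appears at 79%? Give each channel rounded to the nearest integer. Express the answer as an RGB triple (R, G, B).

(73, 162, 196)

79% lies between the 67% and 100% stops, so the local fraction is t = (79 − 67)/(100 − 67) = 12/33 ≈ 0.3636.
#24abe0 → (36, 171, 224); #8a9294 → (138, 146, 148).
R = 36 + 0.3636 × (138 − 36) = 73.087 → 73
G = 171 + 0.3636 × (146 − 171) = 161.91 → 162
B = 224 + 0.3636 × (148 − 224) = 196.366 → 196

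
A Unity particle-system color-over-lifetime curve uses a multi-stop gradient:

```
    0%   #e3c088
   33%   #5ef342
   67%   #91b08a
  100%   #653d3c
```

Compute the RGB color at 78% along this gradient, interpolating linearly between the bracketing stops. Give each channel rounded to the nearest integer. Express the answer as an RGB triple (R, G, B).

78% lies between the 67% and 100% stops, so the local fraction is t = (78 − 67)/(100 − 67) = 11/33 ≈ 0.3333.
#91b08a → (145, 176, 138); #653d3c → (101, 61, 60).
R = 145 + 0.3333 × (101 − 145) = 130.335 → 130
G = 176 + 0.3333 × (61 − 176) = 137.671 → 138
B = 138 + 0.3333 × (60 − 138) = 112.003 → 112

(130, 138, 112)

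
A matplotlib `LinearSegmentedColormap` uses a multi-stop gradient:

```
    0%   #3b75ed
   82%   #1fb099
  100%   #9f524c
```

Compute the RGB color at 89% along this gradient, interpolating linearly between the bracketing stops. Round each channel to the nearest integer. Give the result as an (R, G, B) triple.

89% lies between the 82% and 100% stops, so the local fraction is t = (89 − 82)/(100 − 82) = 7/18 ≈ 0.3889.
#1fb099 → (31, 176, 153); #9f524c → (159, 82, 76).
R = 31 + 0.3889 × (159 − 31) = 80.779 → 81
G = 176 + 0.3889 × (82 − 176) = 139.443 → 139
B = 153 + 0.3889 × (76 − 153) = 123.055 → 123

(81, 139, 123)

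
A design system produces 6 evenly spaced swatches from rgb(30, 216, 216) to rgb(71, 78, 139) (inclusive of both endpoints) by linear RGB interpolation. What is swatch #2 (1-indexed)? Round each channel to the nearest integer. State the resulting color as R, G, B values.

(38, 188, 201)

With 6 swatches and endpoints inclusive, swatch 2 sits at t = (2 − 1)/(6 − 1) = 1/5 ≈ 0.2.
R = 30 + 0.2 × (71 − 30) = 38.2 → 38
G = 216 + 0.2 × (78 − 216) = 188.4 → 188
B = 216 + 0.2 × (139 − 216) = 200.6 → 201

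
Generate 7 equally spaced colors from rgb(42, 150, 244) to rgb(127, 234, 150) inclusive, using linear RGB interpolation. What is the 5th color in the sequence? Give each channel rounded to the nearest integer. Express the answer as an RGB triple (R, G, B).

(99, 206, 181)

With 7 swatches and endpoints inclusive, swatch 5 sits at t = (5 − 1)/(7 − 1) = 4/6 ≈ 0.6667.
R = 42 + 0.6667 × (127 − 42) = 98.669 → 99
G = 150 + 0.6667 × (234 − 150) = 206.003 → 206
B = 244 + 0.6667 × (150 − 244) = 181.33 → 181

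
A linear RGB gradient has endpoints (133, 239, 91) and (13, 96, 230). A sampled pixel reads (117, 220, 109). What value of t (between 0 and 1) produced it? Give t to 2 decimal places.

0.13

Invert the lerp on the G channel (largest span, 143): t = (220 − 239) / (96 − 239) = -19/-143 = 0.13287.
Check on R: (117 − 133)/(13 − 133) = 0.1333 ✓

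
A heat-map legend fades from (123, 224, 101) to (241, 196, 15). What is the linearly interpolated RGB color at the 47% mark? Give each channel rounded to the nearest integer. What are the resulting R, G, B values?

47% corresponds to t = 0.47.
R = 123 + 0.47 × (241 − 123) = 123 + 0.47 × 118 = 178.46 → 178
G = 224 + 0.47 × (196 − 224) = 224 + 0.47 × -28 = 210.84 → 211
B = 101 + 0.47 × (15 − 101) = 101 + 0.47 × -86 = 60.58 → 61

(178, 211, 61)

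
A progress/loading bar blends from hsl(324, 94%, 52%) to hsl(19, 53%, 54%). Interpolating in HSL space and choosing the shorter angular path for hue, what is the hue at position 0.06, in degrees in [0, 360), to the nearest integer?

Hue: 19 − 324 = -305°, but |-305| > 180 so the shorter arc goes the other way: Δh = -305 + 360 = 55°.
H = 324 + 0.06 × (55) = 327.3 → 327°

327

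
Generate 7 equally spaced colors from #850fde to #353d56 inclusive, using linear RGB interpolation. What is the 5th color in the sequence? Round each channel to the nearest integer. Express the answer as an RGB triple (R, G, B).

(80, 46, 131)

With 7 swatches and endpoints inclusive, swatch 5 sits at t = (5 − 1)/(7 − 1) = 4/6 ≈ 0.6667.
#850fde → (133, 15, 222); #353d56 → (53, 61, 86).
R = 133 + 0.6667 × (53 − 133) = 79.664 → 80
G = 15 + 0.6667 × (61 − 15) = 45.668 → 46
B = 222 + 0.6667 × (86 − 222) = 131.329 → 131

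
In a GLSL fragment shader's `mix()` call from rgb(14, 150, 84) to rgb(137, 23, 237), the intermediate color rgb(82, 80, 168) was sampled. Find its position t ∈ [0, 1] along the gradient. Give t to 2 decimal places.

Invert the lerp on the B channel (largest span, 153): t = (168 − 84) / (237 − 84) = 84/153 = 0.54902.
Check on R: (82 − 14)/(137 − 14) = 0.5528 ✓

0.55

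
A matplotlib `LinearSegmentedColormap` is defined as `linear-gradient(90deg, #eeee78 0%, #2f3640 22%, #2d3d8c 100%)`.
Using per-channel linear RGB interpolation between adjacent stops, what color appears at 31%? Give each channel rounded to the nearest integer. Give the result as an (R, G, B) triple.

31% lies between the 22% and 100% stops, so the local fraction is t = (31 − 22)/(100 − 22) = 9/78 ≈ 0.1154.
#2f3640 → (47, 54, 64); #2d3d8c → (45, 61, 140).
R = 47 + 0.1154 × (45 − 47) = 46.769 → 47
G = 54 + 0.1154 × (61 − 54) = 54.808 → 55
B = 64 + 0.1154 × (140 − 64) = 72.77 → 73

(47, 55, 73)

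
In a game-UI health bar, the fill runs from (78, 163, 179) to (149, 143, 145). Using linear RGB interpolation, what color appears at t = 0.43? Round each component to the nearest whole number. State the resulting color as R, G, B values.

(109, 154, 164)

R = 78 + 0.43 × (149 − 78) = 78 + 0.43 × 71 = 108.53 → 109
G = 163 + 0.43 × (143 − 163) = 163 + 0.43 × -20 = 154.4 → 154
B = 179 + 0.43 × (145 − 179) = 179 + 0.43 × -34 = 164.38 → 164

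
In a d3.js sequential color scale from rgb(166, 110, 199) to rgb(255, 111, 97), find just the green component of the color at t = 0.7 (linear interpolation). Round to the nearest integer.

111

G = 110 + 0.7 × (111 − 110) = 110.7 → 111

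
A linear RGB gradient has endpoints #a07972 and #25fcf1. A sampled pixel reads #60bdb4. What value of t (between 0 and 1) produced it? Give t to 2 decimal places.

Invert the lerp on the G channel (largest span, 131): t = (189 − 121) / (252 − 121) = 68/131 = 0.51908.
Check on R: (96 − 160)/(37 − 160) = 0.5203 ✓

0.52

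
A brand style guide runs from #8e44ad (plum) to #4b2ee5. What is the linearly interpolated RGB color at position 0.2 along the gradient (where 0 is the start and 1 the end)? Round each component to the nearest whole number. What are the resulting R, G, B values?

#8e44ad → (142, 68, 173); #4b2ee5 → (75, 46, 229).
R = 142 + 0.2 × (75 − 142) = 142 + 0.2 × -67 = 128.6 → 129
G = 68 + 0.2 × (46 − 68) = 68 + 0.2 × -22 = 63.6 → 64
B = 173 + 0.2 × (229 − 173) = 173 + 0.2 × 56 = 184.2 → 184

(129, 64, 184)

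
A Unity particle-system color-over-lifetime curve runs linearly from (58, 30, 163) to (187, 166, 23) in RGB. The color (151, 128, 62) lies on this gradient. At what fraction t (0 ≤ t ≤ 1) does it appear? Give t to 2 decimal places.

Invert the lerp on the B channel (largest span, 140): t = (62 − 163) / (23 − 163) = -101/-140 = 0.72143.
Check on R: (151 − 58)/(187 − 58) = 0.7209 ✓

0.72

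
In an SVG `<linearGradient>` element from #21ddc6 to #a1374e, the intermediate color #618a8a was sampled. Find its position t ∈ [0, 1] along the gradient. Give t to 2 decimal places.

Invert the lerp on the G channel (largest span, 166): t = (138 − 221) / (55 − 221) = -83/-166 = 0.5.
Check on R: (97 − 33)/(161 − 33) = 0.5 ✓

0.50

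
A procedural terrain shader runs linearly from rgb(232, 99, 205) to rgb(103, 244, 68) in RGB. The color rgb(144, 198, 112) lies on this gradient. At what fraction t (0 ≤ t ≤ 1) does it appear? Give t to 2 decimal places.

0.68

Invert the lerp on the G channel (largest span, 145): t = (198 − 99) / (244 − 99) = 99/145 = 0.68276.
Check on R: (144 − 232)/(103 − 232) = 0.6822 ✓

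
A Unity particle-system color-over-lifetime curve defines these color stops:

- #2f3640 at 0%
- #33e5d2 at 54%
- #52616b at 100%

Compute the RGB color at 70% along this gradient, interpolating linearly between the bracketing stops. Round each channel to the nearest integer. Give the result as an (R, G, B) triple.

70% lies between the 54% and 100% stops, so the local fraction is t = (70 − 54)/(100 − 54) = 16/46 ≈ 0.3478.
#33e5d2 → (51, 229, 210); #52616b → (82, 97, 107).
R = 51 + 0.3478 × (82 − 51) = 61.782 → 62
G = 229 + 0.3478 × (97 − 229) = 183.09 → 183
B = 210 + 0.3478 × (107 − 210) = 174.177 → 174

(62, 183, 174)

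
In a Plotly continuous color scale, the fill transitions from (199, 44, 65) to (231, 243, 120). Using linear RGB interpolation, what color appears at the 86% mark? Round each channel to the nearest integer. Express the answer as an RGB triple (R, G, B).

86% corresponds to t = 0.86.
R = 199 + 0.86 × (231 − 199) = 199 + 0.86 × 32 = 226.52 → 227
G = 44 + 0.86 × (243 − 44) = 44 + 0.86 × 199 = 215.14 → 215
B = 65 + 0.86 × (120 − 65) = 65 + 0.86 × 55 = 112.3 → 112

(227, 215, 112)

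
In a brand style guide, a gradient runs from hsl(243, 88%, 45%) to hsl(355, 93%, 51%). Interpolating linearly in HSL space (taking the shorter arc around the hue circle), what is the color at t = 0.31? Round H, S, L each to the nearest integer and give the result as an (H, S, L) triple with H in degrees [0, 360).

Hue arc: Δh = 355 − 243 = 112° (|Δh| ≤ 180, already the shorter path).
H = 243 + 0.31 × (112) = 277.72 → 278°
S = 88 + 0.31 × (93 − 88) = 89.55 → 90%
L = 45 + 0.31 × (51 − 45) = 46.86 → 47%

(278, 90, 47)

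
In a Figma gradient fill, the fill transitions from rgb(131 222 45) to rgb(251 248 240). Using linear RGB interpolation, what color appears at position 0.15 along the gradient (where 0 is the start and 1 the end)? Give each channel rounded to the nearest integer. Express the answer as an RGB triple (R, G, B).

R = 131 + 0.15 × (251 − 131) = 131 + 0.15 × 120 = 149 → 149
G = 222 + 0.15 × (248 − 222) = 222 + 0.15 × 26 = 225.9 → 226
B = 45 + 0.15 × (240 − 45) = 45 + 0.15 × 195 = 74.25 → 74

(149, 226, 74)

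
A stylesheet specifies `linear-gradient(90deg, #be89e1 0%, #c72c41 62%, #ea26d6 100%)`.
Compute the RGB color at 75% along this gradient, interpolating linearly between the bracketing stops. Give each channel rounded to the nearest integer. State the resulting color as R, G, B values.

(211, 42, 116)

75% lies between the 62% and 100% stops, so the local fraction is t = (75 − 62)/(100 − 62) = 13/38 ≈ 0.3421.
#c72c41 → (199, 44, 65); #ea26d6 → (234, 38, 214).
R = 199 + 0.3421 × (234 − 199) = 210.974 → 211
G = 44 + 0.3421 × (38 − 44) = 41.947 → 42
B = 65 + 0.3421 × (214 − 65) = 115.973 → 116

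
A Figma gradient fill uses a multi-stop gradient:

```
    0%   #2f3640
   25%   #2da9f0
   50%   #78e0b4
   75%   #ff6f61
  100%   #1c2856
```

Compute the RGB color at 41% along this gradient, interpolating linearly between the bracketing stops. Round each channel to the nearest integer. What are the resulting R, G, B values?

(93, 204, 202)

41% lies between the 25% and 50% stops, so the local fraction is t = (41 − 25)/(50 − 25) = 16/25 ≈ 0.64.
#2da9f0 → (45, 169, 240); #78e0b4 → (120, 224, 180).
R = 45 + 0.64 × (120 − 45) = 93 → 93
G = 169 + 0.64 × (224 − 169) = 204.2 → 204
B = 240 + 0.64 × (180 − 240) = 201.6 → 202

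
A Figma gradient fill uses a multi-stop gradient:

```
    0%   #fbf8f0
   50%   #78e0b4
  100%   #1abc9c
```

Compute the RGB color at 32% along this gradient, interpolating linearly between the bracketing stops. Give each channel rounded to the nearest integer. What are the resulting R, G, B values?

(167, 233, 202)

32% lies between the 0% and 50% stops, so the local fraction is t = (32 − 0)/(50 − 0) = 32/50 ≈ 0.64.
#fbf8f0 → (251, 248, 240); #78e0b4 → (120, 224, 180).
R = 251 + 0.64 × (120 − 251) = 167.16 → 167
G = 248 + 0.64 × (224 − 248) = 232.64 → 233
B = 240 + 0.64 × (180 − 240) = 201.6 → 202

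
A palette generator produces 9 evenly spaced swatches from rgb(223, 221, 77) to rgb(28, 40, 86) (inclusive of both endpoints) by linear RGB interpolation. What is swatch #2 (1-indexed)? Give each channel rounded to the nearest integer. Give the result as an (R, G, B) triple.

With 9 swatches and endpoints inclusive, swatch 2 sits at t = (2 − 1)/(9 − 1) = 1/8 ≈ 0.125.
R = 223 + 0.125 × (28 − 223) = 198.625 → 199
G = 221 + 0.125 × (40 − 221) = 198.375 → 198
B = 77 + 0.125 × (86 − 77) = 78.125 → 78

(199, 198, 78)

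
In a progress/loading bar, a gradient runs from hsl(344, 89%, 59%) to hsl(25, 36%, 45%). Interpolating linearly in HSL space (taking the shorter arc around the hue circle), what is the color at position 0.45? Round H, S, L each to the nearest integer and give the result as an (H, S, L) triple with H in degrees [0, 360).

(2, 65, 53)

Hue: 25 − 344 = -319°, but |-319| > 180 so the shorter arc goes the other way: Δh = -319 + 360 = 41°.
H = 344 + 0.45 × (41) = 362.45 → 362 → 362 mod 360 = 2°
S = 89 + 0.45 × (36 − 89) = 65.15 → 65%
L = 59 + 0.45 × (45 − 59) = 52.7 → 53%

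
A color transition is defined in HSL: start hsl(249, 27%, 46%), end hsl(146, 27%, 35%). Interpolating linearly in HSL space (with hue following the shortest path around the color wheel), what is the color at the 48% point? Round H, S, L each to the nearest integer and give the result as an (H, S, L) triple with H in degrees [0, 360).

Hue arc: Δh = 146 − 249 = -103° (|Δh| ≤ 180, already the shorter path).
H = 249 + 0.48 × (-103) = 199.56 → 200°
S = 27 + 0.48 × (27 − 27) = 27 → 27%
L = 46 + 0.48 × (35 − 46) = 40.72 → 41%

(200, 27, 41)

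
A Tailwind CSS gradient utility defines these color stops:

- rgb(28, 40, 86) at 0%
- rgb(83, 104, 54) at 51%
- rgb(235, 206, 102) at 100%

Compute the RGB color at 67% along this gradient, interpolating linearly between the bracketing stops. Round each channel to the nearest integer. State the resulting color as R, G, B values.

(133, 137, 70)

67% lies between the 51% and 100% stops, so the local fraction is t = (67 − 51)/(100 − 51) = 16/49 ≈ 0.3265.
R = 83 + 0.3265 × (235 − 83) = 132.628 → 133
G = 104 + 0.3265 × (206 − 104) = 137.303 → 137
B = 54 + 0.3265 × (102 − 54) = 69.672 → 70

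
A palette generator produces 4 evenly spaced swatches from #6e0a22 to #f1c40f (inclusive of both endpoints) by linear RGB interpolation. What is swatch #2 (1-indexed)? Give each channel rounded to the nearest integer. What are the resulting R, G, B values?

With 4 swatches and endpoints inclusive, swatch 2 sits at t = (2 − 1)/(4 − 1) = 1/3 ≈ 0.3333.
#6e0a22 → (110, 10, 34); #f1c40f → (241, 196, 15).
R = 110 + 0.3333 × (241 − 110) = 153.662 → 154
G = 10 + 0.3333 × (196 − 10) = 71.994 → 72
B = 34 + 0.3333 × (15 − 34) = 27.667 → 28

(154, 72, 28)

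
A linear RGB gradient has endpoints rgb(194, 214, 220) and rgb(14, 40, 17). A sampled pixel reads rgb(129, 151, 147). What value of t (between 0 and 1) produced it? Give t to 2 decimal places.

Invert the lerp on the B channel (largest span, 203): t = (147 − 220) / (17 − 220) = -73/-203 = 0.35961.
Check on R: (129 − 194)/(14 − 194) = 0.3611 ✓

0.36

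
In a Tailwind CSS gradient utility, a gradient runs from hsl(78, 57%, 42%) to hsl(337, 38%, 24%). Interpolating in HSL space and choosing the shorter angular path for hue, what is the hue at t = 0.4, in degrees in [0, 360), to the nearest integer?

Hue: 337 − 78 = 259°, but |259| > 180 so the shorter arc goes the other way: Δh = 259 − 360 = -101°.
H = 78 + 0.4 × (-101) = 37.6 → 38°

38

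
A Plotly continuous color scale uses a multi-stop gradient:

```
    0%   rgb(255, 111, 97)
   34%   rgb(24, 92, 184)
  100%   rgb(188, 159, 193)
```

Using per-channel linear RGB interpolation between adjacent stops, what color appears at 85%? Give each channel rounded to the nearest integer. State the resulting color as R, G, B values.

85% lies between the 34% and 100% stops, so the local fraction is t = (85 − 34)/(100 − 34) = 51/66 ≈ 0.7727.
R = 24 + 0.7727 × (188 − 24) = 150.723 → 151
G = 92 + 0.7727 × (159 − 92) = 143.771 → 144
B = 184 + 0.7727 × (193 − 184) = 190.954 → 191

(151, 144, 191)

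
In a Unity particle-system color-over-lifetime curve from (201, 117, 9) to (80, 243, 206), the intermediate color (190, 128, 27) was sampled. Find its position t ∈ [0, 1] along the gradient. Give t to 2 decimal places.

Invert the lerp on the B channel (largest span, 197): t = (27 − 9) / (206 − 9) = 18/197 = 0.091371.
Check on R: (190 − 201)/(80 − 201) = 0.09091 ✓

0.09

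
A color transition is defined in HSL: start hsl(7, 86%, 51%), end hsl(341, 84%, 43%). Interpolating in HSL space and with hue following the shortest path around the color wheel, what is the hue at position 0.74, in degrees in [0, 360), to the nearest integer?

Hue: 341 − 7 = 334°, but |334| > 180 so the shorter arc goes the other way: Δh = 334 − 360 = -26°.
H = 7 + 0.74 × (-26) = -12.24 → -12 → -12 mod 360 = 348°

348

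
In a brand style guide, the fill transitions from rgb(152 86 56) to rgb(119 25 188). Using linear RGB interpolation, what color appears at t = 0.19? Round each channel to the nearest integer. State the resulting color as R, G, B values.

R = 152 + 0.19 × (119 − 152) = 152 + 0.19 × -33 = 145.73 → 146
G = 86 + 0.19 × (25 − 86) = 86 + 0.19 × -61 = 74.41 → 74
B = 56 + 0.19 × (188 − 56) = 56 + 0.19 × 132 = 81.08 → 81
So the blended color is (146, 74, 81), about #924a51.

(146, 74, 81)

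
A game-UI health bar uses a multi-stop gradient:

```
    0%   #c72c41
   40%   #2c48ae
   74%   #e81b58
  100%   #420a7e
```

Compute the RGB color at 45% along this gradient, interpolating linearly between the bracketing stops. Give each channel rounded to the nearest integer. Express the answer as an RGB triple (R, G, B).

(72, 65, 161)

45% lies between the 40% and 74% stops, so the local fraction is t = (45 − 40)/(74 − 40) = 5/34 ≈ 0.1471.
#2c48ae → (44, 72, 174); #e81b58 → (232, 27, 88).
R = 44 + 0.1471 × (232 − 44) = 71.655 → 72
G = 72 + 0.1471 × (27 − 72) = 65.38 → 65
B = 174 + 0.1471 × (88 − 174) = 161.349 → 161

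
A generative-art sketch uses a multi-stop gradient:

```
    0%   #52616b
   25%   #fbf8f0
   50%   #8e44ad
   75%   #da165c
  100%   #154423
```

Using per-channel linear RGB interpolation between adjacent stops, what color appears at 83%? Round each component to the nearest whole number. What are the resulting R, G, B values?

(155, 37, 74)

83% lies between the 75% and 100% stops, so the local fraction is t = (83 − 75)/(100 − 75) = 8/25 ≈ 0.32.
#da165c → (218, 22, 92); #154423 → (21, 68, 35).
R = 218 + 0.32 × (21 − 218) = 154.96 → 155
G = 22 + 0.32 × (68 − 22) = 36.72 → 37
B = 92 + 0.32 × (35 − 92) = 73.76 → 74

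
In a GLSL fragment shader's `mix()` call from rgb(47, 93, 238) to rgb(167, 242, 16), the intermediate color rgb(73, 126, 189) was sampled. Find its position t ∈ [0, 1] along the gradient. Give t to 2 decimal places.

0.22

Invert the lerp on the B channel (largest span, 222): t = (189 − 238) / (16 − 238) = -49/-222 = 0.22072.
Check on R: (73 − 47)/(167 − 47) = 0.2167 ✓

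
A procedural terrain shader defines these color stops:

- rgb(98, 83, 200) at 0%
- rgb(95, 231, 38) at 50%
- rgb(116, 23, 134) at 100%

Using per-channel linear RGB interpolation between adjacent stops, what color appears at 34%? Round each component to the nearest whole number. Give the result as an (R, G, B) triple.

34% lies between the 0% and 50% stops, so the local fraction is t = (34 − 0)/(50 − 0) = 34/50 ≈ 0.68.
R = 98 + 0.68 × (95 − 98) = 95.96 → 96
G = 83 + 0.68 × (231 − 83) = 183.64 → 184
B = 200 + 0.68 × (38 − 200) = 89.84 → 90

(96, 184, 90)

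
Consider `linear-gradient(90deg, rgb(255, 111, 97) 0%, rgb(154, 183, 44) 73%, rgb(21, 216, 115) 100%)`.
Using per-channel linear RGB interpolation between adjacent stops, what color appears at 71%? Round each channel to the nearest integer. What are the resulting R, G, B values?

(157, 181, 45)

71% lies between the 0% and 73% stops, so the local fraction is t = (71 − 0)/(73 − 0) = 71/73 ≈ 0.9726.
R = 255 + 0.9726 × (154 − 255) = 156.767 → 157
G = 111 + 0.9726 × (183 − 111) = 181.027 → 181
B = 97 + 0.9726 × (44 − 97) = 45.452 → 45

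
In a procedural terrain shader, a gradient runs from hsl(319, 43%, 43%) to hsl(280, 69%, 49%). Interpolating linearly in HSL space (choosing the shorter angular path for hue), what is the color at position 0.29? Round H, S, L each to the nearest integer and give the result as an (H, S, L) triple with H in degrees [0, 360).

Hue arc: Δh = 280 − 319 = -39° (|Δh| ≤ 180, already the shorter path).
H = 319 + 0.29 × (-39) = 307.69 → 308°
S = 43 + 0.29 × (69 − 43) = 50.54 → 51%
L = 43 + 0.29 × (49 − 43) = 44.74 → 45%

(308, 51, 45)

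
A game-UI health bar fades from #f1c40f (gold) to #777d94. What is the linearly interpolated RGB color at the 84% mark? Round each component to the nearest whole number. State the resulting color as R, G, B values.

#f1c40f → (241, 196, 15); #777d94 → (119, 125, 148).
84% corresponds to t = 0.84.
R = 241 + 0.84 × (119 − 241) = 241 + 0.84 × -122 = 138.52 → 139
G = 196 + 0.84 × (125 − 196) = 196 + 0.84 × -71 = 136.36 → 136
B = 15 + 0.84 × (148 − 15) = 15 + 0.84 × 133 = 126.72 → 127

(139, 136, 127)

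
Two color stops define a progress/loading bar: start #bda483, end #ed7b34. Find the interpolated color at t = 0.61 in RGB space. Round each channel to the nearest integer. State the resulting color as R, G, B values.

(218, 139, 83)

#bda483 → (189, 164, 131); #ed7b34 → (237, 123, 52).
R = 189 + 0.61 × (237 − 189) = 189 + 0.61 × 48 = 218.28 → 218
G = 164 + 0.61 × (123 − 164) = 164 + 0.61 × -41 = 138.99 → 139
B = 131 + 0.61 × (52 − 131) = 131 + 0.61 × -79 = 82.81 → 83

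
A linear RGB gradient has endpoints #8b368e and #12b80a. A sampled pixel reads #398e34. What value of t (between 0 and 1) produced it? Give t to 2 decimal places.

Invert the lerp on the B channel (largest span, 132): t = (52 − 142) / (10 − 142) = -90/-132 = 0.68182.
Check on R: (57 − 139)/(18 − 139) = 0.6777 ✓

0.68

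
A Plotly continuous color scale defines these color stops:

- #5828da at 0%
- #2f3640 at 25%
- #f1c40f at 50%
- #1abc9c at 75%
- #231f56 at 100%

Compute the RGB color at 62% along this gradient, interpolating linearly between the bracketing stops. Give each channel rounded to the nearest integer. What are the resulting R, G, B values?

(138, 192, 83)

62% lies between the 50% and 75% stops, so the local fraction is t = (62 − 50)/(75 − 50) = 12/25 ≈ 0.48.
#f1c40f → (241, 196, 15); #1abc9c → (26, 188, 156).
R = 241 + 0.48 × (26 − 241) = 137.8 → 138
G = 196 + 0.48 × (188 − 196) = 192.16 → 192
B = 15 + 0.48 × (156 − 15) = 82.68 → 83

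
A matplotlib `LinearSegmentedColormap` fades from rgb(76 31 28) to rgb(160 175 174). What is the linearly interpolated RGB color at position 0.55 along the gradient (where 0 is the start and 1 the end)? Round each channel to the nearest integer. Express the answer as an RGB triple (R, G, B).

R = 76 + 0.55 × (160 − 76) = 76 + 0.55 × 84 = 122.2 → 122
G = 31 + 0.55 × (175 − 31) = 31 + 0.55 × 144 = 110.2 → 110
B = 28 + 0.55 × (174 − 28) = 28 + 0.55 × 146 = 108.3 → 108

(122, 110, 108)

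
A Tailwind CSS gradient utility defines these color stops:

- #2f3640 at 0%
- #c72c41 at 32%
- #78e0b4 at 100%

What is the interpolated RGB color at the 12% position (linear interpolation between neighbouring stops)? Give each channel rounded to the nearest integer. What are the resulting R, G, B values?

12% lies between the 0% and 32% stops, so the local fraction is t = (12 − 0)/(32 − 0) = 12/32 ≈ 0.375.
#2f3640 → (47, 54, 64); #c72c41 → (199, 44, 65).
R = 47 + 0.375 × (199 − 47) = 104 → 104
G = 54 + 0.375 × (44 − 54) = 50.25 → 50
B = 64 + 0.375 × (65 − 64) = 64.375 → 64

(104, 50, 64)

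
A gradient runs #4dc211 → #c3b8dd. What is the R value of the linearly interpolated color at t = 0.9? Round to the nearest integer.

R₁ = 77 (from #4dc211), R₂ = 195 (from #c3b8dd).
R = 77 + 0.9 × (195 − 77) = 183.2 → 183

183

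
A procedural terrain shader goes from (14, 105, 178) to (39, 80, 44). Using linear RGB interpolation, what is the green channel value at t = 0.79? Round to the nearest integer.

85

G = 105 + 0.79 × (80 − 105) = 85.25 → 85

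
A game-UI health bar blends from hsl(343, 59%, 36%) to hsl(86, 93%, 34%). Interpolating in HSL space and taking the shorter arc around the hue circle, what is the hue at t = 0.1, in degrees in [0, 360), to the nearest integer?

353

Hue: 86 − 343 = -257°, but |-257| > 180 so the shorter arc goes the other way: Δh = -257 + 360 = 103°.
H = 343 + 0.1 × (103) = 353.3 → 353°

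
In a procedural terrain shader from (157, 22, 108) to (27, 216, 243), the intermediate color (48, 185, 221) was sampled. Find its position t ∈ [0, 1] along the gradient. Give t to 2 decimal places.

0.84

Invert the lerp on the G channel (largest span, 194): t = (185 − 22) / (216 − 22) = 163/194 = 0.84021.
Check on R: (48 − 157)/(27 − 157) = 0.8385 ✓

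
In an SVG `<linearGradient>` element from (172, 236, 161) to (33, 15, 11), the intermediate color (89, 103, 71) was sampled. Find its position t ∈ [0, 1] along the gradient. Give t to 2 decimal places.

0.60

Invert the lerp on the G channel (largest span, 221): t = (103 − 236) / (15 − 236) = -133/-221 = 0.60181.
Check on R: (89 − 172)/(33 − 172) = 0.5971 ✓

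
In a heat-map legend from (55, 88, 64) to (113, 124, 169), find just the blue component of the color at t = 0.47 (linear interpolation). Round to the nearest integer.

B = 64 + 0.47 × (169 − 64) = 113.35 → 113

113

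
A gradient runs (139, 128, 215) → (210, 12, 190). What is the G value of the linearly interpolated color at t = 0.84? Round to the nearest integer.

G = 128 + 0.84 × (12 − 128) = 30.56 → 31

31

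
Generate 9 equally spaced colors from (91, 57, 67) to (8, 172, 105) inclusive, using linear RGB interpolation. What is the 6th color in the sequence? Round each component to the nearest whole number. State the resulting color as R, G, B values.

(39, 129, 91)

With 9 swatches and endpoints inclusive, swatch 6 sits at t = (6 − 1)/(9 − 1) = 5/8 ≈ 0.625.
R = 91 + 0.625 × (8 − 91) = 39.125 → 39
G = 57 + 0.625 × (172 − 57) = 128.875 → 129
B = 67 + 0.625 × (105 − 67) = 90.75 → 91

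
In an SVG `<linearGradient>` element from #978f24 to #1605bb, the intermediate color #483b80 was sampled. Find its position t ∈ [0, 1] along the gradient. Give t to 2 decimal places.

0.61

Invert the lerp on the B channel (largest span, 151): t = (128 − 36) / (187 − 36) = 92/151 = 0.60927.
Check on R: (72 − 151)/(22 − 151) = 0.6124 ✓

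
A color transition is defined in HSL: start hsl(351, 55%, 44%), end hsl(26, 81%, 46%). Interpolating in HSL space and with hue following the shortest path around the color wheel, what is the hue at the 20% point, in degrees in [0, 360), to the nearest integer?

Hue: 26 − 351 = -325°, but |-325| > 180 so the shorter arc goes the other way: Δh = -325 + 360 = 35°.
H = 351 + 0.2 × (35) = 358 → 358°

358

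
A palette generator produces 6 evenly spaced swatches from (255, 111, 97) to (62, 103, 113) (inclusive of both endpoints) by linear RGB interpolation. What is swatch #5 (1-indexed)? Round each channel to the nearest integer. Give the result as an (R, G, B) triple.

With 6 swatches and endpoints inclusive, swatch 5 sits at t = (5 − 1)/(6 − 1) = 4/5 ≈ 0.8.
R = 255 + 0.8 × (62 − 255) = 100.6 → 101
G = 111 + 0.8 × (103 − 111) = 104.6 → 105
B = 97 + 0.8 × (113 − 97) = 109.8 → 110

(101, 105, 110)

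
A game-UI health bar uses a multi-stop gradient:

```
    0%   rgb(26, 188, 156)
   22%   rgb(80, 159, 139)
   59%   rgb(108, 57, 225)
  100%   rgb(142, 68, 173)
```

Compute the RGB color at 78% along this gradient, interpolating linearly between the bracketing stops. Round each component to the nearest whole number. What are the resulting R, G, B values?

(124, 62, 201)

78% lies between the 59% and 100% stops, so the local fraction is t = (78 − 59)/(100 − 59) = 19/41 ≈ 0.4634.
R = 108 + 0.4634 × (142 − 108) = 123.756 → 124
G = 57 + 0.4634 × (68 − 57) = 62.097 → 62
B = 225 + 0.4634 × (173 − 225) = 200.903 → 201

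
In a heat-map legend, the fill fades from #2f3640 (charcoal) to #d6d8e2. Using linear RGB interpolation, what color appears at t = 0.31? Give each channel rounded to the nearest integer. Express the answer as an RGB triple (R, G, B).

#2f3640 → (47, 54, 64); #d6d8e2 → (214, 216, 226).
R = 47 + 0.31 × (214 − 47) = 47 + 0.31 × 167 = 98.77 → 99
G = 54 + 0.31 × (216 − 54) = 54 + 0.31 × 162 = 104.22 → 104
B = 64 + 0.31 × (226 − 64) = 64 + 0.31 × 162 = 114.22 → 114

(99, 104, 114)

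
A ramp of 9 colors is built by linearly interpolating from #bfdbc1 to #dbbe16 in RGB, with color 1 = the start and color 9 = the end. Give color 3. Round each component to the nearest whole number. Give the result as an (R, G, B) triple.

With 9 swatches and endpoints inclusive, swatch 3 sits at t = (3 − 1)/(9 − 1) = 2/8 ≈ 0.25.
#bfdbc1 → (191, 219, 193); #dbbe16 → (219, 190, 22).
R = 191 + 0.25 × (219 − 191) = 198 → 198
G = 219 + 0.25 × (190 − 219) = 211.75 → 212
B = 193 + 0.25 × (22 − 193) = 150.25 → 150

(198, 212, 150)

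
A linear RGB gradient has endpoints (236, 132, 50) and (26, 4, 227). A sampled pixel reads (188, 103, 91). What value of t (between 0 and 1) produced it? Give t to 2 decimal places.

Invert the lerp on the R channel (largest span, 210): t = (188 − 236) / (26 − 236) = -48/-210 = 0.22857.
Check on G: (103 − 132)/(4 − 132) = 0.2266 ✓

0.23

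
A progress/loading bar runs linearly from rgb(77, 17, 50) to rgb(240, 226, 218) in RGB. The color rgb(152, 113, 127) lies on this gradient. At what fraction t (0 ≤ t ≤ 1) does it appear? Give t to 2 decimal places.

0.46

Invert the lerp on the G channel (largest span, 209): t = (113 − 17) / (226 − 17) = 96/209 = 0.45933.
Check on R: (152 − 77)/(240 − 77) = 0.4601 ✓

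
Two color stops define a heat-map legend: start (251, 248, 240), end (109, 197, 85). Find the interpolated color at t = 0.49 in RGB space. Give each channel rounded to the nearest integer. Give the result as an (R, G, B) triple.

(181, 223, 164)

R = 251 + 0.49 × (109 − 251) = 251 + 0.49 × -142 = 181.42 → 181
G = 248 + 0.49 × (197 − 248) = 248 + 0.49 × -51 = 223.01 → 223
B = 240 + 0.49 × (85 − 240) = 240 + 0.49 × -155 = 164.05 → 164
So the blended color is (181, 223, 164), about #b5dfa4.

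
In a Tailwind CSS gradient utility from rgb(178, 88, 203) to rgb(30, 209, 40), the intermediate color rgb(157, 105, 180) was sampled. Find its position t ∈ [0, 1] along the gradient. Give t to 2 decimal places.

Invert the lerp on the B channel (largest span, 163): t = (180 − 203) / (40 − 203) = -23/-163 = 0.1411.
Check on R: (157 − 178)/(30 − 178) = 0.1419 ✓

0.14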